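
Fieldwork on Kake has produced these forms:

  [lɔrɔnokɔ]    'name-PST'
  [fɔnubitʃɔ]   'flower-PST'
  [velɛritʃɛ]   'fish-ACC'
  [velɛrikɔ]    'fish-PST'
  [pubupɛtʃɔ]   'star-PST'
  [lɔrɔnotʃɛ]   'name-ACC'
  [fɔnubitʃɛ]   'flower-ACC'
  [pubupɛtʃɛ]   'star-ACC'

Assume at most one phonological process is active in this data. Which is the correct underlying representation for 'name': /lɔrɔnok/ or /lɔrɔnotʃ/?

/lɔrɔnok/

In [lɔrɔnotʃɛ] and [lɔrɔnokɔ] the final segment of 'name' alternates: [tʃ] ~ [k].
Compare 'flower', with invariant [tʃ] in [fɔnubitʃɛ] and [fɔnubitʃɔ]: an analysis with underlying /tʃ/ and a rule producing [k] before the PST suffix would wrongly predict alternation here too.
So /k/ is underlying, and a rule of palatalization before a front vowel — /k/ becomes palato-alveolar [tʃ] before a front vowel — gives [tʃ].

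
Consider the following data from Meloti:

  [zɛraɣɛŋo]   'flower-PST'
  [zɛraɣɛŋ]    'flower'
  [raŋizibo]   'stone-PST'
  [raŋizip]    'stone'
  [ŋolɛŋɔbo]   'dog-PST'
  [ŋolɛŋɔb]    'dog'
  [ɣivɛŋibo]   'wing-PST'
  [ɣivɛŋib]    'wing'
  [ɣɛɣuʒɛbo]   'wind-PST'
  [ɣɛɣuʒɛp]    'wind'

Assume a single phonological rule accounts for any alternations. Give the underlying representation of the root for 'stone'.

/raŋizip/

The root 'stone' surfaces as [raŋizibo] and [raŋizip], with a stem-final [b] ~ [p] alternation.
The stem 'wing' ([ɣivɛŋibo], [ɣivɛŋib]) shows [b] unchanged in both environments, so [b] cannot be basic with [p] derived in isolation.
The alternation reflects intervocalic voicing: voiceless stops become voiced between vowels. /p/ is underlying.
Hence 'stone' is /raŋizip/ underlyingly.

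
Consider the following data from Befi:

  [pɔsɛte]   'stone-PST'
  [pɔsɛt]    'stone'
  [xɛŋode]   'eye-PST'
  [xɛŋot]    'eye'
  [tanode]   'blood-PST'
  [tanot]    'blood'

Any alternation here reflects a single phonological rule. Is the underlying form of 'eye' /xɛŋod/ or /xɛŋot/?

/xɛŋod/

The stem for 'eye' ends in [d] in [xɛŋode] but [t] in [xɛŋot].
Compare 'stone', with invariant [t] in [pɔsɛte] and [pɔsɛt]: an analysis with underlying /t/ and a rule producing [d] before the PST suffix would wrongly predict alternation here too.
The alternation reflects word-final obstruent devoicing: voiced obstruents become voiceless word-finally. /d/ is underlying.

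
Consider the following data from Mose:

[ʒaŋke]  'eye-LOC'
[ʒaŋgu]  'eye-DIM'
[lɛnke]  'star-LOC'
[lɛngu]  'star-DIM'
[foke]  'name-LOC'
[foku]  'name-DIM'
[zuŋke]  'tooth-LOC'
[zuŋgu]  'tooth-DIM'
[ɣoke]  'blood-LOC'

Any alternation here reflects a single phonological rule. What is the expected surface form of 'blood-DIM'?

The DIM suffix surfaces as [-gu] and [-ku], depending on the final segment of the stem.
By contrast the LOC suffix keeps its initial [k] throughout — that segment must be underlying.
The DIM suffix is therefore /-gu/ underlyingly, with post-vocalic devoicing: voiced stops become voiceless after a vowel.
After 'blood', which ends in a vowel, the suffix surfaces as [-ku], giving [ɣoku].

[ɣoku]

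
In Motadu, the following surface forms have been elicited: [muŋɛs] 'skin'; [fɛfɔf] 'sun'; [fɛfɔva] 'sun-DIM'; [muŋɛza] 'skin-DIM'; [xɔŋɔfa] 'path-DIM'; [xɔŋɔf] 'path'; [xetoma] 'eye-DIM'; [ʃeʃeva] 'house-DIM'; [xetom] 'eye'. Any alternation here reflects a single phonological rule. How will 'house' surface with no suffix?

The root 'sun' surfaces as [fɛfɔva] and [fɛfɔf], with a stem-final [v] ~ [f] alternation.
Compare 'path', with invariant [f] in [xɔŋɔfa] and [xɔŋɔf]: an analysis with underlying /f/ and a rule producing [v] before the DIM suffix would wrongly predict alternation here too.
The alternation reflects word-final obstruent devoicing: voiced obstruents become voiceless word-finally. /v/ is underlying.
The one attested form of 'house', [ʃeʃeva], shows underlying /ʃeʃev/. Applying the same rule word-finally gives [ʃeʃef].

[ʃeʃef]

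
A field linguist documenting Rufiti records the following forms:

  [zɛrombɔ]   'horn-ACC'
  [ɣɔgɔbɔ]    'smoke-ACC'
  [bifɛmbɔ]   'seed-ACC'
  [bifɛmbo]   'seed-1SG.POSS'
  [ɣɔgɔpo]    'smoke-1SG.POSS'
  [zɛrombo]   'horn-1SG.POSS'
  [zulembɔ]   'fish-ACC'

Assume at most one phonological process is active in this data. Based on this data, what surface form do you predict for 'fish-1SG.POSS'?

The 1SG.POSS morpheme has two allomorphs, [-bo] and [-po].
The ACC suffix, which begins with [b], is invariant after every stem; so [b] is not altered by any rule here.
The 1SG.POSS suffix is therefore /-po/ underlyingly, with post-nasal voicing: voiceless stops become voiced after a nasal.
After 'fish', which ends in a nasal, the suffix surfaces as [-bo], giving [zulembo].

[zulembo]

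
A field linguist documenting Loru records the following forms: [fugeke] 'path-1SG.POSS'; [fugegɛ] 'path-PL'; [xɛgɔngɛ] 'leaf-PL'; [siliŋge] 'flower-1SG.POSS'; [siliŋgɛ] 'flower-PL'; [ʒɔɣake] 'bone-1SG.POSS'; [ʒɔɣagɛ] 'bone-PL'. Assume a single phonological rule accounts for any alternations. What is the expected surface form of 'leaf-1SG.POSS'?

The 1SG.POSS morpheme has two allomorphs, [-ge] and [-ke].
The PL suffix, which begins with [g], is invariant after every stem; so [g] is not altered by any rule here.
So the underlying form is /-ke/, and voiceless stops become voiced after a nasal.
After 'leaf', which ends in a nasal, the suffix surfaces as [-ge], giving [xɛgɔnge].

[xɛgɔnge]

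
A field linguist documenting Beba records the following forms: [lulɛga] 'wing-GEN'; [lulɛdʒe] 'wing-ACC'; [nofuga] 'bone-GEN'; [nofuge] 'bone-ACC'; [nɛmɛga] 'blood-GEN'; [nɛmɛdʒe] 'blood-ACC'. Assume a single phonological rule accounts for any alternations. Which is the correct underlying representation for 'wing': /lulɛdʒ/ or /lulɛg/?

'wing' shows [g] ~ [dʒ] at the end of the stem ([lulɛga] vs [lulɛdʒe]).
But 'bone' keeps [g] in both environments ([nofuga], [nofuge]), so there is no rule changing /g/ to [dʒ] before the ACC suffix.
The underlying segment must be /dʒ/; palato-alveolar /dʒ/ becomes [g] when no front vowel follows, yielding [g] there.

/lulɛdʒ/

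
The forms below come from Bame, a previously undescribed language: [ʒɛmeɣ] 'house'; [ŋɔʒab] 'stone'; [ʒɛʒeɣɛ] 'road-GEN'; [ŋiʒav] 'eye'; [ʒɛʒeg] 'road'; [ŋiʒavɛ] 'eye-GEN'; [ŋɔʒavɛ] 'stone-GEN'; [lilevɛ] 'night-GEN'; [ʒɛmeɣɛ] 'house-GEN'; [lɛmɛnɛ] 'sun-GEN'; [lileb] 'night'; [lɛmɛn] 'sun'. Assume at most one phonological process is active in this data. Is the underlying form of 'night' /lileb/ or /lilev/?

The stem for 'night' ends in [b] in [lileb] but [v] in [lilevɛ].
If /v/ were underlying and a rule turned it into [b] in isolation, 'eye' would also alternate; but it has [v] in both [ŋiʒav] and [ŋiʒavɛ].
Therefore /b/ is basic and [v] is derived by intervocalic spirantization (voiced stops become fricatives between vowels).

/lileb/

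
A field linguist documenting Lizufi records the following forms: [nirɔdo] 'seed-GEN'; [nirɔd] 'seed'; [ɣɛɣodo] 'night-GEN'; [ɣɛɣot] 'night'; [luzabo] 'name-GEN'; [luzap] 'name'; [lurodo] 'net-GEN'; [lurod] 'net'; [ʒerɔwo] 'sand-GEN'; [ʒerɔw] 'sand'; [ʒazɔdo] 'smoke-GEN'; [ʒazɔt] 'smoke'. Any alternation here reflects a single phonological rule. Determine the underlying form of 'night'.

In [ɣɛɣodo] and [ɣɛɣot] the final segment of 'night' alternates: [d] ~ [t].
Compare 'seed', with invariant [d] in [nirɔdo] and [nirɔd]: an analysis with underlying /d/ and a rule producing [t] in isolation would wrongly predict alternation here too.
Therefore /t/ is basic and [d] is derived by intervocalic voicing (voiceless stops become voiced between vowels).

/ɣɛɣot/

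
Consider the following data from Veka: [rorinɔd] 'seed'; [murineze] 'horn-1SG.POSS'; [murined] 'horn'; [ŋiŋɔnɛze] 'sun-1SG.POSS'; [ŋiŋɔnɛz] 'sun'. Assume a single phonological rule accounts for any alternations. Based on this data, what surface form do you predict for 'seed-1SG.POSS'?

[rorinɔze]

The stem for 'horn' ends in [z] in [murineze] but [d] in [murined].
If /z/ were underlying and a rule turned it into [d] in isolation, 'sun' would also alternate; but it has [z] in both [ŋiŋɔnɛze] and [ŋiŋɔnɛz].
Therefore /d/ is basic and [z] is derived by intervocalic spirantization (voiced stops become fricatives between vowels).
From [rorinɔd] the stem 'seed' is /rorinɔd/; between vowels this yields [rorinɔze].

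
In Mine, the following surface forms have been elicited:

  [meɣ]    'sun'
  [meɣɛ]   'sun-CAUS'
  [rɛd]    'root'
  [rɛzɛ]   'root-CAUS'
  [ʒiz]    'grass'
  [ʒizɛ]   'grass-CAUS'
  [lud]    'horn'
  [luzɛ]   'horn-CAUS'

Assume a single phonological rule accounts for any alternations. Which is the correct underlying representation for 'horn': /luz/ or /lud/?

/lud/

'horn' shows [d] ~ [z] at the end of the stem ([lud] vs [luzɛ]).
The stem 'grass' ([ʒiz], [ʒizɛ]) shows [z] unchanged in both environments, so [z] cannot be basic with [d] derived in isolation.
The underlying segment must be /d/; voiced stops become fricatives between vowels, yielding [z] there.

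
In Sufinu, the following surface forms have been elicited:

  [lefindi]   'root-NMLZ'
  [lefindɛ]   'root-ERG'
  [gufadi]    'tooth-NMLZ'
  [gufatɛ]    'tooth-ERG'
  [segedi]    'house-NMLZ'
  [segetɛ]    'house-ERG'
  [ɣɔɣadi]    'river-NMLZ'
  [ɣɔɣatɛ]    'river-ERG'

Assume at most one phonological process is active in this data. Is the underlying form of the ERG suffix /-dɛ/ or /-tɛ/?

The ERG suffix surfaces as [-dɛ] and [-tɛ], depending on the final segment of the stem.
By contrast the NMLZ suffix keeps its initial [d] throughout — that segment must be underlying.
So the underlying form is /-tɛ/, and voiceless stops become voiced after a nasal.

/-tɛ/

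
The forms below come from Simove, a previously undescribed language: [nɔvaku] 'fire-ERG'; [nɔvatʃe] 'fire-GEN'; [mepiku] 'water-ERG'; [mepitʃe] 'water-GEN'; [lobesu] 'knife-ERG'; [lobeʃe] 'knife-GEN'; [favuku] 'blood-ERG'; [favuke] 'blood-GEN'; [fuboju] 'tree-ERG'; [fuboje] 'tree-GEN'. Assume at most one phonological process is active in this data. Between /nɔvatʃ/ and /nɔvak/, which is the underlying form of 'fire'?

/nɔvatʃ/

'fire' shows [k] ~ [tʃ] at the end of the stem ([nɔvaku] vs [nɔvatʃe]).
Compare 'blood', with invariant [k] in [favuku] and [favuke]: an analysis with underlying /k/ and a rule producing [tʃ] before the GEN suffix would wrongly predict alternation here too.
The underlying segment must be /tʃ/; palato-alveolar /tʃ/ and /ʃ/ become [k] and [s] when no front vowel follows, yielding [k] there.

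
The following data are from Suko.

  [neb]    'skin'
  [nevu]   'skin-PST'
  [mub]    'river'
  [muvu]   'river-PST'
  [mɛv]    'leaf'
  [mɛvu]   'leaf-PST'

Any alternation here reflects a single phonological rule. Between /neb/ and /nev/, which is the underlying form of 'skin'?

/neb/

The root 'skin' surfaces as [neb] and [nevu], with a stem-final [b] ~ [v] alternation.
But 'leaf' keeps [v] in both environments ([mɛv], [mɛvu]), so there is no rule changing /v/ to [b] in isolation.
The alternation reflects intervocalic spirantization: voiced stops become fricatives between vowels. /b/ is underlying.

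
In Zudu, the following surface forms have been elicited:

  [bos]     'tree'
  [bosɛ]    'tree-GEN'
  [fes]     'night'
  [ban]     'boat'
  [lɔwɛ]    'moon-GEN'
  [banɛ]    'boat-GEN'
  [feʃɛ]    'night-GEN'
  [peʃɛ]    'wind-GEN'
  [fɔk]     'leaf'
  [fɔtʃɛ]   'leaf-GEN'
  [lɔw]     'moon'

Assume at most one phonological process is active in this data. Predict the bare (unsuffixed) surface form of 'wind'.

[pes]

The stem for 'night' ends in [s] in [fes] but [ʃ] in [feʃɛ].
Compare 'tree', with invariant [s] in [bos] and [bosɛ]: an analysis with underlying /s/ and a rule producing [ʃ] before the GEN suffix would wrongly predict alternation here too.
The underlying segment must be /ʃ/; palato-alveolar /tʃ/ and /ʃ/ become [k] and [s] when no front vowel follows, yielding [s] there.
From [peʃɛ] the stem 'wind' is /peʃ/; when no front vowel follows this yields [pes].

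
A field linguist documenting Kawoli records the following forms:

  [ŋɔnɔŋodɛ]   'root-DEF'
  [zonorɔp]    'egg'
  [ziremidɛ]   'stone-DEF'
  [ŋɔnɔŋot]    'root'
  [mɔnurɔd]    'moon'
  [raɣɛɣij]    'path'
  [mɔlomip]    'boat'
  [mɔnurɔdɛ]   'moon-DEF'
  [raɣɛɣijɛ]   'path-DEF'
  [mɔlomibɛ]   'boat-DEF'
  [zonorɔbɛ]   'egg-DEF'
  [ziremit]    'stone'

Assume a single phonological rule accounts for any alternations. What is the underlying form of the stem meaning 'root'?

/ŋɔnɔŋot/

The stem for 'root' ends in [t] in [ŋɔnɔŋot] but [d] in [ŋɔnɔŋodɛ].
The stem 'moon' ([mɔnurɔd], [mɔnurɔdɛ]) shows [d] unchanged in both environments, so [d] cannot be basic with [t] derived in isolation.
So /t/ is underlying, and a rule of intervocalic voicing — voiceless stops become voiced between vowels — gives [d].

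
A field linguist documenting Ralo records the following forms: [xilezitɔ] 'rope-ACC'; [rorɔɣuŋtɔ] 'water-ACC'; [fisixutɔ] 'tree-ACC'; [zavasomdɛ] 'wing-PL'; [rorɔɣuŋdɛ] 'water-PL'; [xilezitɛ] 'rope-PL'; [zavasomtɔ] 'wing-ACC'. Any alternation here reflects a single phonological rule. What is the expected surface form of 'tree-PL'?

[fisixutɛ]

The PL morpheme has two allomorphs, [-dɛ] and [-tɛ].
By contrast the ACC suffix keeps its initial [t] throughout — that segment must be underlying.
So the underlying form is /-dɛ/, and voiced stops become voiceless after a vowel.
After 'tree', which ends in a vowel, the suffix surfaces as [-tɛ], giving [fisixutɛ].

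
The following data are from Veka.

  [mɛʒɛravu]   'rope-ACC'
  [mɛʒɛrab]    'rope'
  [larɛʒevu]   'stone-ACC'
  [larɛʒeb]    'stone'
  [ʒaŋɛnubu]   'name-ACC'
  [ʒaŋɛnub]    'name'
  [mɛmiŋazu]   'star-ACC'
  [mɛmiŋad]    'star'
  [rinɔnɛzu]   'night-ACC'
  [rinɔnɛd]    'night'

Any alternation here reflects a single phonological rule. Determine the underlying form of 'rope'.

/mɛʒɛrav/

The root 'rope' surfaces as [mɛʒɛravu] and [mɛʒɛrab], with a stem-final [v] ~ [b] alternation.
Compare 'name', with invariant [b] in [ʒaŋɛnubu] and [ʒaŋɛnub]: an analysis with underlying /b/ and a rule producing [v] before the ACC suffix would wrongly predict alternation here too.
The underlying segment must be /v/; voiced fricatives become stops word-finally, yielding [b] there.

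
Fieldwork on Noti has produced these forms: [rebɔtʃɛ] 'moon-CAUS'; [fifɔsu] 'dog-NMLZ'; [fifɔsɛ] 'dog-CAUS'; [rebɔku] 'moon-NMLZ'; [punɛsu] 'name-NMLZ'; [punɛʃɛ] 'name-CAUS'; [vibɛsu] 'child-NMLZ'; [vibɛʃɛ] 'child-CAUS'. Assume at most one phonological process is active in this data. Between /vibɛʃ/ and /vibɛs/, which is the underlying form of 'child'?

The stem for 'child' ends in [ʃ] in [vibɛʃɛ] but [s] in [vibɛsu].
But 'dog' keeps [s] in both environments ([fifɔsɛ], [fifɔsu]), so there is no rule changing /s/ to [ʃ] before the CAUS suffix.
The alternation reflects depalatalization: palato-alveolar /tʃ/ and /ʃ/ become [k] and [s] when no front vowel follows. /ʃ/ is underlying.

/vibɛʃ/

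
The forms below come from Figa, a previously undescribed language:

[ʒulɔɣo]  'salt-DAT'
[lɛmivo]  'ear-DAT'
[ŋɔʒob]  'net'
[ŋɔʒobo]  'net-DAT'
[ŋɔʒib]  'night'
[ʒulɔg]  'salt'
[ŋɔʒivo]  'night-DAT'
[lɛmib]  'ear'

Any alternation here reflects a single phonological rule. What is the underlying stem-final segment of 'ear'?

'ear' shows [v] ~ [b] at the end of the stem ([lɛmivo] vs [lɛmib]).
Compare 'net', with invariant [b] in [ŋɔʒobo] and [ŋɔʒob]: an analysis with underlying /b/ and a rule producing [v] before the DAT suffix would wrongly predict alternation here too.
The alternation reflects word-final hardening: voiced fricatives become stops word-finally. /v/ is underlying.

/v/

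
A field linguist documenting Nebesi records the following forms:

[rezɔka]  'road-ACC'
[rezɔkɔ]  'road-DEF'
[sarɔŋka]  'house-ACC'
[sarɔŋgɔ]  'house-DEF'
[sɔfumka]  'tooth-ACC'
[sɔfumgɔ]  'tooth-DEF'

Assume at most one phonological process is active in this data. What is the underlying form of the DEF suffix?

/-gɔ/

The DEF morpheme has two allomorphs, [-gɔ] and [-kɔ].
By contrast the ACC suffix keeps its initial [k] throughout — that segment must be underlying.
So the underlying form is /-gɔ/, and voiced stops become voiceless after a vowel.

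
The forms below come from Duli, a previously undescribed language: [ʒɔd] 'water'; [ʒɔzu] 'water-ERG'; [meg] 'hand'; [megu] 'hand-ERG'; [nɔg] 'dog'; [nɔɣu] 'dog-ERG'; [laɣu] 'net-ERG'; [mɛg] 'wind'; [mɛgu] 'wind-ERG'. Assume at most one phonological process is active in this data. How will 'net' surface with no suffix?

The root 'dog' surfaces as [nɔg] and [nɔɣu], with a stem-final [g] ~ [ɣ] alternation.
If /g/ were underlying and a rule turned it into [ɣ] before the ERG suffix, 'hand' would also alternate; but it has [g] in both [meg] and [megu].
Therefore /ɣ/ is basic and [g] is derived by word-final hardening (voiced fricatives become stops word-finally).
The one attested form of 'net', [laɣu], shows underlying /laɣ/. Applying the same rule word-finally gives [lag].

[lag]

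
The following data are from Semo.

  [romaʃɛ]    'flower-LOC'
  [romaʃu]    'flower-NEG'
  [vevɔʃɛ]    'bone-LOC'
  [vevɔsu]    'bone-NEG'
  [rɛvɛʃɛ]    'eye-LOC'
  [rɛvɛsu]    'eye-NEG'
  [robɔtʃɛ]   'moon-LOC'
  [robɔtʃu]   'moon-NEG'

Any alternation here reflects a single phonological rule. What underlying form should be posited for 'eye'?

The stem for 'eye' ends in [ʃ] in [rɛvɛʃɛ] but [s] in [rɛvɛsu].
But 'flower' keeps [ʃ] in both environments ([romaʃɛ], [romaʃu]), so there is no rule changing /ʃ/ to [s] before the NEG suffix.
Therefore /s/ is basic and [ʃ] is derived by palatalization before a front vowel (/s/ becomes palato-alveolar [ʃ] before a front vowel).

/rɛvɛs/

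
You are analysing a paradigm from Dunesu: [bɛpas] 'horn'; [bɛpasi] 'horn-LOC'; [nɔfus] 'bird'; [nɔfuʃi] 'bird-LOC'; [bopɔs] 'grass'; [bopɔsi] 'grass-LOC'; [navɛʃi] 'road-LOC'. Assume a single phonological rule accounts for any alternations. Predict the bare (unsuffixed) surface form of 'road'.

[navɛs]

The stem for 'bird' ends in [s] in [nɔfus] but [ʃ] in [nɔfuʃi].
The stem 'grass' ([bopɔs], [bopɔsi]) shows [s] unchanged in both environments, so [s] cannot be basic with [ʃ] derived before the LOC suffix.
The alternation reflects depalatalization: palato-alveolar /ʃ/ becomes [s] when no front vowel follows. /ʃ/ is underlying.
The one attested form of 'road', [navɛʃi], shows underlying /navɛʃ/. Applying the same rule when no front vowel follows gives [navɛs].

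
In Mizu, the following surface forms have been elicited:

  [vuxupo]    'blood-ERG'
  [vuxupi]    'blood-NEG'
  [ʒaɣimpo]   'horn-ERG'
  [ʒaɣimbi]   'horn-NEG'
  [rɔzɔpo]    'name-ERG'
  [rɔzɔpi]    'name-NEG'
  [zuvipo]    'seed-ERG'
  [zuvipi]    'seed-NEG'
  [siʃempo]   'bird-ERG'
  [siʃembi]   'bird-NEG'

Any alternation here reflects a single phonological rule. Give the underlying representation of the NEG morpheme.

The NEG suffix surfaces as [-bi] and [-pi], depending on the final segment of the stem.
By contrast the ERG suffix keeps its initial [p] throughout — that segment must be underlying.
The NEG suffix is therefore /-bi/ underlyingly, with post-vocalic devoicing: voiced stops become voiceless after a vowel.

/-bi/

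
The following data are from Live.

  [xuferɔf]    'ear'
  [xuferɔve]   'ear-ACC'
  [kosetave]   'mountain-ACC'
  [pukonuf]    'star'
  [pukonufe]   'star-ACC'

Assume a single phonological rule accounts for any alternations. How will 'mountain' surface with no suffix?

The root 'ear' surfaces as [xuferɔf] and [xuferɔve], with a stem-final [f] ~ [v] alternation.
If /f/ were underlying and a rule turned it into [v] before the ACC suffix, 'star' would also alternate; but it has [f] in both [pukonuf] and [pukonufe].
Therefore /v/ is basic and [f] is derived by word-final obstruent devoicing (voiced obstruents become voiceless word-finally).
From [kosetave] the stem 'mountain' is /kosetav/; word-finally this yields [kosetaf].

[kosetaf]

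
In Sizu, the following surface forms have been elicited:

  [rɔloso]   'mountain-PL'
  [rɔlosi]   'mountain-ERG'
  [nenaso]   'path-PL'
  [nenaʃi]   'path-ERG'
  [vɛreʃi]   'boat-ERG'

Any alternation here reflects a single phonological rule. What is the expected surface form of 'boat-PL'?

[vɛreso]

The stem for 'path' ends in [s] in [nenaso] but [ʃ] in [nenaʃi].
Compare 'mountain', with invariant [s] in [rɔloso] and [rɔlosi]: an analysis with underlying /s/ and a rule producing [ʃ] before the ERG suffix would wrongly predict alternation here too.
The alternation reflects depalatalization: palato-alveolar /ʃ/ becomes [s] when no front vowel follows. /ʃ/ is underlying.
From [vɛreʃi] the stem 'boat' is /vɛreʃ/; when no front vowel follows this yields [vɛreso].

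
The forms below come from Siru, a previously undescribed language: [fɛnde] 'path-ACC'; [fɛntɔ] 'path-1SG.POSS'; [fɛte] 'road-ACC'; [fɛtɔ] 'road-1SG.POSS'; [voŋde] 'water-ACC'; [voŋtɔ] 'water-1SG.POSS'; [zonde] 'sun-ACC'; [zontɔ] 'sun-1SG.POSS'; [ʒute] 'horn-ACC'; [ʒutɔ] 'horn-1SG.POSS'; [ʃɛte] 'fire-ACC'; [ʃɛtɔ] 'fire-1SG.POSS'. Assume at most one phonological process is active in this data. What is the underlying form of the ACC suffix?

The ACC suffix surfaces as [-de] and [-te], depending on the final segment of the stem.
The 1SG.POSS suffix, which begins with [t], is invariant after every stem; so [t] is not altered by any rule here.
The ACC suffix is therefore /-de/ underlyingly, with post-vocalic devoicing: voiced stops become voiceless after a vowel.

/-de/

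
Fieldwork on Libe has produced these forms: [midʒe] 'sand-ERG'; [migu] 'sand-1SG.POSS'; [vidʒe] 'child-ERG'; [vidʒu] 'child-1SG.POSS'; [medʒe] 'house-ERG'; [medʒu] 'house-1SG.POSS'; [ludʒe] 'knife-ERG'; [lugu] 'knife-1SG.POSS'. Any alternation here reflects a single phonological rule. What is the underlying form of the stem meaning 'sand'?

The root 'sand' surfaces as [midʒe] and [migu], with a stem-final [dʒ] ~ [g] alternation.
Compare 'child', with invariant [dʒ] in [vidʒe] and [vidʒu]: an analysis with underlying /dʒ/ and a rule producing [g] before the 1SG.POSS suffix would wrongly predict alternation here too.
The alternation reflects palatalization before a front vowel: /g/ becomes palato-alveolar [dʒ] before a front vowel. /g/ is underlying.
The underlying form of 'sand' is therefore /mig/.

/mig/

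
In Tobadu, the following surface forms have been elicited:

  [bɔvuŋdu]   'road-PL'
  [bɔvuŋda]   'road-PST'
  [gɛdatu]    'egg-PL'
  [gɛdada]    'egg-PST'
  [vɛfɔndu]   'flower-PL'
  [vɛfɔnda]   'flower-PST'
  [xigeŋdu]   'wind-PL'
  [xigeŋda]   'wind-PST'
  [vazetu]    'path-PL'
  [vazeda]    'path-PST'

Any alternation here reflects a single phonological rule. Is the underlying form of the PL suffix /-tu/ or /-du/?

/-tu/

The PL morpheme has two allomorphs, [-du] and [-tu].
The PST suffix, which begins with [d], is invariant after every stem; so [d] is not altered by any rule here.
So the underlying form is /-tu/, and voiceless stops become voiced after a nasal.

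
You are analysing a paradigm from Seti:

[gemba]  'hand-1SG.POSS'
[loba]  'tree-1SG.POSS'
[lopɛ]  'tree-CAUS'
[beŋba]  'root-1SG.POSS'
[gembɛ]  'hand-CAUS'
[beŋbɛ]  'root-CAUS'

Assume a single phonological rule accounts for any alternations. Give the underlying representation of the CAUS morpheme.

/-pɛ/

The CAUS suffix surfaces as [-bɛ] and [-pɛ], depending on the final segment of the stem.
By contrast the 1SG.POSS suffix keeps its initial [b] throughout — that segment must be underlying.
So the underlying form is /-pɛ/, and voiceless stops become voiced after a nasal.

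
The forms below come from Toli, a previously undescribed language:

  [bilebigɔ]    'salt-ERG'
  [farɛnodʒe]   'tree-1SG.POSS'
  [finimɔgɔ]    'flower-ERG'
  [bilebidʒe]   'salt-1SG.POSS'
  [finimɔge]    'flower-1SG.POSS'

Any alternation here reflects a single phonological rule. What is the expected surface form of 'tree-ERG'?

[farɛnogɔ]

'salt' shows [dʒ] ~ [g] at the end of the stem ([bilebidʒe] vs [bilebigɔ]).
But 'flower' keeps [g] in both environments ([finimɔge], [finimɔgɔ]), so there is no rule changing /g/ to [dʒ] before the 1SG.POSS suffix.
Therefore /dʒ/ is basic and [g] is derived by depalatalization (palato-alveolar /dʒ/ becomes [g] when no front vowel follows).
The one attested form of 'tree', [farɛnodʒe], shows underlying /farɛnodʒ/. Applying the same rule when no front vowel follows gives [farɛnogɔ].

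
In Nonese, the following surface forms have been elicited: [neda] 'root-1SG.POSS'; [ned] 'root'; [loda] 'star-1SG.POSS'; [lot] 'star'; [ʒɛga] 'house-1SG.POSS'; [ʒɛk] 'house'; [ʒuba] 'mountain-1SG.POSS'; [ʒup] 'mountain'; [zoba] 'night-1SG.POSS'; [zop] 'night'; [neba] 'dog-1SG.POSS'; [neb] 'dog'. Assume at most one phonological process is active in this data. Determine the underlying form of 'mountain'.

The stem for 'mountain' ends in [b] in [ʒuba] but [p] in [ʒup].
But 'dog' keeps [b] in both environments ([neba], [neb]), so there is no rule changing /b/ to [p] in isolation.
So /p/ is underlying, and a rule of intervocalic voicing — voiceless stops become voiced between vowels — gives [b].
The underlying form of 'mountain' is therefore /ʒup/.

/ʒup/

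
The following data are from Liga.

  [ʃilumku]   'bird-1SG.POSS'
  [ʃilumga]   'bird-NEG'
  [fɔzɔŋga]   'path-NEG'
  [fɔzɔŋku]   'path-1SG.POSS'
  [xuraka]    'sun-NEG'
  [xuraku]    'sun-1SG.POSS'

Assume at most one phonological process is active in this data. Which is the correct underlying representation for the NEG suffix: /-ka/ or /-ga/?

/-ga/

The NEG suffix surfaces as [-ga] and [-ka], depending on the final segment of the stem.
The 1SG.POSS suffix, which begins with [k], is invariant after every stem; so [k] is not altered by any rule here.
The NEG suffix is therefore /-ga/ underlyingly, with post-vocalic devoicing: voiced stops become voiceless after a vowel.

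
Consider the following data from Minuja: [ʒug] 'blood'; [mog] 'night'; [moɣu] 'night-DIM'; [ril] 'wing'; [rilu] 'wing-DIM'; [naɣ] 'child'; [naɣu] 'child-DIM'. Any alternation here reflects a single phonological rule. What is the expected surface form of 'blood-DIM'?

'night' shows [g] ~ [ɣ] at the end of the stem ([mog] vs [moɣu]).
Compare 'child', with invariant [ɣ] in [naɣ] and [naɣu]: an analysis with underlying /ɣ/ and a rule producing [g] in isolation would wrongly predict alternation here too.
The alternation reflects intervocalic spirantization: voiced stops become fricatives between vowels. /g/ is underlying.
From [ʒug] the stem 'blood' is /ʒug/; between vowels this yields [ʒuɣu].

[ʒuɣu]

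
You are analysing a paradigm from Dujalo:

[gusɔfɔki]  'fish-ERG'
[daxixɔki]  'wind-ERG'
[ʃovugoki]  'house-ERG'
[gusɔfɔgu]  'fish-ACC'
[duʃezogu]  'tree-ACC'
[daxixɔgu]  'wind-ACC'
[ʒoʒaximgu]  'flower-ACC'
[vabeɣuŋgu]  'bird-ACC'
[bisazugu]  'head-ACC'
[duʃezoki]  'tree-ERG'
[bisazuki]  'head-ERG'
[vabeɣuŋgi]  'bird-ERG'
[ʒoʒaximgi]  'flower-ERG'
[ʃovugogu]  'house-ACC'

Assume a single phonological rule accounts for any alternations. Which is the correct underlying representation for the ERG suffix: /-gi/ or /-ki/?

The ERG morpheme has two allomorphs, [-gi] and [-ki].
By contrast the ACC suffix keeps its initial [g] throughout — that segment must be underlying.
The ERG suffix is therefore /-ki/ underlyingly, with post-nasal voicing: voiceless stops become voiced after a nasal.

/-ki/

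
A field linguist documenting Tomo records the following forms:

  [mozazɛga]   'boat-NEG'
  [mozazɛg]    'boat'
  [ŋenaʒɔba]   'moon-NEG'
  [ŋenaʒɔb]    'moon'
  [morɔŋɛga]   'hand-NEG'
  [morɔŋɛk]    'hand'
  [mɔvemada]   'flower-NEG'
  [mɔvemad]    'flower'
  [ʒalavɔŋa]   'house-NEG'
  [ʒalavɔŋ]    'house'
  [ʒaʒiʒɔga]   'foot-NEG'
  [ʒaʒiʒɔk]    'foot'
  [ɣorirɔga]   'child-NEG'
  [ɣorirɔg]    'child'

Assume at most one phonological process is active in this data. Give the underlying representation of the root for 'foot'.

'foot' shows [g] ~ [k] at the end of the stem ([ʒaʒiʒɔga] vs [ʒaʒiʒɔk]).
But 'child' keeps [g] in both environments ([ɣorirɔga], [ɣorirɔg]), so there is no rule changing /g/ to [k] in isolation.
The underlying segment must be /k/; voiceless stops become voiced between vowels, yielding [g] there.
So 'foot' = /ʒaʒiʒɔk/.

/ʒaʒiʒɔk/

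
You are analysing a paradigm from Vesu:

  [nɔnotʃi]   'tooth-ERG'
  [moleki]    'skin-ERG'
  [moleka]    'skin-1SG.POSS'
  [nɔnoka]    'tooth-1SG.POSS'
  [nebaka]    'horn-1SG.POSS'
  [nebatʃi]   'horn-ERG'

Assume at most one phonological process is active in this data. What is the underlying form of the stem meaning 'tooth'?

The stem for 'tooth' ends in [tʃ] in [nɔnotʃi] but [k] in [nɔnoka].
But 'skin' keeps [k] in both environments ([moleki], [moleka]), so there is no rule changing /k/ to [tʃ] before the ERG suffix.
The underlying segment must be /tʃ/; palato-alveolar /tʃ/ becomes [k] when no front vowel follows, yielding [k] there.
So 'tooth' = /nɔnotʃ/.

/nɔnotʃ/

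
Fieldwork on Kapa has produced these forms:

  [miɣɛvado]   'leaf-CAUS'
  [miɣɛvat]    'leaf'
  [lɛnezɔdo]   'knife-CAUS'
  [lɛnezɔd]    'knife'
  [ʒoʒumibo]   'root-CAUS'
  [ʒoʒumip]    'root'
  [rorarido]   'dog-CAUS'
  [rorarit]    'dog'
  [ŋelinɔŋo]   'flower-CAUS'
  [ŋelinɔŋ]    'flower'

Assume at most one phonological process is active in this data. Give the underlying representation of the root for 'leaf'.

The root 'leaf' surfaces as [miɣɛvado] and [miɣɛvat], with a stem-final [d] ~ [t] alternation.
The stem 'knife' ([lɛnezɔdo], [lɛnezɔd]) shows [d] unchanged in both environments, so [d] cannot be basic with [t] derived in isolation.
The alternation reflects intervocalic voicing: voiceless stops become voiced between vowels. /t/ is underlying.
Hence 'leaf' is /miɣɛvat/ underlyingly.

/miɣɛvat/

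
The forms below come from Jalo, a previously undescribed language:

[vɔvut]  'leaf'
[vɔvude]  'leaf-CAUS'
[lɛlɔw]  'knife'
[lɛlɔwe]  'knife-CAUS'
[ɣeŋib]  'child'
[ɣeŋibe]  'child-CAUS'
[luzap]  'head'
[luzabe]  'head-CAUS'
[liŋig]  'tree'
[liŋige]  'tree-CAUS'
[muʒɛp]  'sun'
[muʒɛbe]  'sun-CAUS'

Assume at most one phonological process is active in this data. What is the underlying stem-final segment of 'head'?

/p/

The root 'head' surfaces as [luzap] and [luzabe], with a stem-final [p] ~ [b] alternation.
But 'child' keeps [b] in both environments ([ɣeŋib], [ɣeŋibe]), so there is no rule changing /b/ to [p] in isolation.
Therefore /p/ is basic and [b] is derived by intervocalic voicing (voiceless stops become voiced between vowels).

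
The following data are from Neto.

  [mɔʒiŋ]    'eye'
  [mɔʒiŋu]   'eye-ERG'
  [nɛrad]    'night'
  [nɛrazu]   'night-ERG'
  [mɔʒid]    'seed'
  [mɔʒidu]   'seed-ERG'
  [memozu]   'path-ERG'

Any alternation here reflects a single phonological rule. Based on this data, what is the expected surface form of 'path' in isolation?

[memod]

In [nɛrad] and [nɛrazu] the final segment of 'night' alternates: [d] ~ [z].
But 'seed' keeps [d] in both environments ([mɔʒid], [mɔʒidu]), so there is no rule changing /d/ to [z] before the ERG suffix.
The underlying segment must be /z/; voiced fricatives become stops word-finally, yielding [d] there.
From [memozu] the stem 'path' is /memoz/; word-finally this yields [memod].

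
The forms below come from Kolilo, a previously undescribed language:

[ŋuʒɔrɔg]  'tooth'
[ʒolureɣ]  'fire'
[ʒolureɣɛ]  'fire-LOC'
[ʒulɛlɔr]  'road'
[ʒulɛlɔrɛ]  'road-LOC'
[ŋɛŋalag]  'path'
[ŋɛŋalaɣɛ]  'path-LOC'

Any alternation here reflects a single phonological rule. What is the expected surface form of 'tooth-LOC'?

[ŋuʒɔrɔɣɛ]

The root 'path' surfaces as [ŋɛŋalag] and [ŋɛŋalaɣɛ], with a stem-final [g] ~ [ɣ] alternation.
But 'fire' keeps [ɣ] in both environments ([ʒolureɣ], [ʒolureɣɛ]), so there is no rule changing /ɣ/ to [g] in isolation.
The underlying segment must be /g/; voiced stops become fricatives between vowels, yielding [ɣ] there.
The one attested form of 'tooth', [ŋuʒɔrɔg], shows underlying /ŋuʒɔrɔg/. Applying the same rule between vowels gives [ŋuʒɔrɔɣɛ].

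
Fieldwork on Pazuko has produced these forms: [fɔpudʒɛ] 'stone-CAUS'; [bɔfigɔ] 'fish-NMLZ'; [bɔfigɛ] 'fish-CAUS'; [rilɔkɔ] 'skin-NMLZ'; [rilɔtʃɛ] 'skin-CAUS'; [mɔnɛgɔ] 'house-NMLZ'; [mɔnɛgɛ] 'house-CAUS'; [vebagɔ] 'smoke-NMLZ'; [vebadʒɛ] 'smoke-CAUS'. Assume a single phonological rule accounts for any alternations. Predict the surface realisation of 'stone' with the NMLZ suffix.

[fɔpugɔ]

In [vebagɔ] and [vebadʒɛ] the final segment of 'smoke' alternates: [g] ~ [dʒ].
If /g/ were underlying and a rule turned it into [dʒ] before the CAUS suffix, 'fish' would also alternate; but it has [g] in both [bɔfigɔ] and [bɔfigɛ].
Therefore /dʒ/ is basic and [g] is derived by depalatalization (palato-alveolar /tʃ/ and /dʒ/ become [k] and [g] when no front vowel follows).
The one attested form of 'stone', [fɔpudʒɛ], shows underlying /fɔpudʒ/. Applying the same rule when no front vowel follows gives [fɔpugɔ].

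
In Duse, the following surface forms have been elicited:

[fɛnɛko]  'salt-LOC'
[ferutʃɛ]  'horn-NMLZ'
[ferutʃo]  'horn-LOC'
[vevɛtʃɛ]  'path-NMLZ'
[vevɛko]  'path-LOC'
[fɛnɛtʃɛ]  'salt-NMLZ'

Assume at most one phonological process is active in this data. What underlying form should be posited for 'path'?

In [vevɛtʃɛ] and [vevɛko] the final segment of 'path' alternates: [tʃ] ~ [k].
The stem 'horn' ([ferutʃɛ], [ferutʃo]) shows [tʃ] unchanged in both environments, so [tʃ] cannot be basic with [k] derived before the LOC suffix.
So /k/ is underlying, and a rule of palatalization before a front vowel — /k/ becomes palato-alveolar [tʃ] before a front vowel — gives [tʃ].
The underlying form of 'path' is therefore /vevɛk/.

/vevɛk/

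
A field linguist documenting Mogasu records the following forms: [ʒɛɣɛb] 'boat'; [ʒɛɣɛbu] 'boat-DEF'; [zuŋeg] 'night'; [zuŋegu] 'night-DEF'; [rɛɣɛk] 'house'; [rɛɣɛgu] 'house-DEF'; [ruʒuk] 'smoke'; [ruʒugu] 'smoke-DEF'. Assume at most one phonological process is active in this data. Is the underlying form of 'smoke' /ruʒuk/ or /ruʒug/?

In [ruʒuk] and [ruʒugu] the final segment of 'smoke' alternates: [k] ~ [g].
But 'night' keeps [g] in both environments ([zuŋeg], [zuŋegu]), so there is no rule changing /g/ to [k] in isolation.
So /k/ is underlying, and a rule of intervocalic voicing — voiceless stops become voiced between vowels — gives [g].

/ruʒuk/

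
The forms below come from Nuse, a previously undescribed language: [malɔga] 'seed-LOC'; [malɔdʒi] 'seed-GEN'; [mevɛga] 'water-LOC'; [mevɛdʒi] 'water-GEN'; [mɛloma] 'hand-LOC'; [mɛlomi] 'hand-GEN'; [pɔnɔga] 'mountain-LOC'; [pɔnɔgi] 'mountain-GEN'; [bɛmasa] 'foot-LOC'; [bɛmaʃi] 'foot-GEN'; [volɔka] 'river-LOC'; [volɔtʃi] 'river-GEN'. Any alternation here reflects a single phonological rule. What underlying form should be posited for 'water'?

/mevɛdʒ/

The root 'water' surfaces as [mevɛga] and [mevɛdʒi], with a stem-final [g] ~ [dʒ] alternation.
But 'mountain' keeps [g] in both environments ([pɔnɔga], [pɔnɔgi]), so there is no rule changing /g/ to [dʒ] before the GEN suffix.
The underlying segment must be /dʒ/; palato-alveolar /tʃ/, /dʒ/ and /ʃ/ become [k], [g] and [s] when no front vowel follows, yielding [g] there.
So 'water' = /mevɛdʒ/.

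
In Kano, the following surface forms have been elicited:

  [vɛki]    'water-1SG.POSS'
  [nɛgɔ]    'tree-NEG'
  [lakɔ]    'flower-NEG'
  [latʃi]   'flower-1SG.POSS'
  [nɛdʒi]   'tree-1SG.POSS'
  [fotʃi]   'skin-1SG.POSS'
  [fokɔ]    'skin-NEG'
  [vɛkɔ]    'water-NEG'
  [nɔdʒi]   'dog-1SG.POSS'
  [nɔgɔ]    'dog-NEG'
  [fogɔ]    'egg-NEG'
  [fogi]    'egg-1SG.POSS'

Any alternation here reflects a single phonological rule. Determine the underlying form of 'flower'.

/latʃ/

The stem for 'flower' ends in [tʃ] in [latʃi] but [k] in [lakɔ].
If /k/ were underlying and a rule turned it into [tʃ] before the 1SG.POSS suffix, 'water' would also alternate; but it has [k] in both [vɛki] and [vɛkɔ].
The underlying segment must be /tʃ/; palato-alveolar /tʃ/ and /dʒ/ become [k] and [g] when no front vowel follows, yielding [k] there.
The underlying form of 'flower' is therefore /latʃ/.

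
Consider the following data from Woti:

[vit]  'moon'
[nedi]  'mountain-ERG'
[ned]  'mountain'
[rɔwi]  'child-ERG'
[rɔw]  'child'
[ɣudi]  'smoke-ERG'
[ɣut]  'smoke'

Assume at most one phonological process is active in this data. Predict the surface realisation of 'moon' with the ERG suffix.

[vidi]

In [ɣudi] and [ɣut] the final segment of 'smoke' alternates: [d] ~ [t].
The stem 'mountain' ([nedi], [ned]) shows [d] unchanged in both environments, so [d] cannot be basic with [t] derived in isolation.
The alternation reflects intervocalic voicing: voiceless stops become voiced between vowels. /t/ is underlying.
From [vit] the stem 'moon' is /vit/; between vowels this yields [vidi].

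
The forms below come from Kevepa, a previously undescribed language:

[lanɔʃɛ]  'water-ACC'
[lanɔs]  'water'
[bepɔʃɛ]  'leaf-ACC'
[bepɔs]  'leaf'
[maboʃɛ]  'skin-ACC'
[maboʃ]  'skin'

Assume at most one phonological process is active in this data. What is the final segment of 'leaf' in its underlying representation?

'leaf' shows [ʃ] ~ [s] at the end of the stem ([bepɔʃɛ] vs [bepɔs]).
Compare 'skin', with invariant [ʃ] in [maboʃɛ] and [maboʃ]: an analysis with underlying /ʃ/ and a rule producing [s] in isolation would wrongly predict alternation here too.
The underlying segment must be /s/; /s/ becomes palato-alveolar [ʃ] before a front vowel, yielding [ʃ] there.

/s/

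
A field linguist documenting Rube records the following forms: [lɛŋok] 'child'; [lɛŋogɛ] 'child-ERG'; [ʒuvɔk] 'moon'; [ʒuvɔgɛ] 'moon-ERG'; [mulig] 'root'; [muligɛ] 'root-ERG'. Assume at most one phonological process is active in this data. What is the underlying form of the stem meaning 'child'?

/lɛŋok/

The root 'child' surfaces as [lɛŋok] and [lɛŋogɛ], with a stem-final [k] ~ [g] alternation.
The stem 'root' ([mulig], [muligɛ]) shows [g] unchanged in both environments, so [g] cannot be basic with [k] derived in isolation.
So /k/ is underlying, and a rule of intervocalic voicing — voiceless stops become voiced between vowels — gives [g].
Hence 'child' is /lɛŋok/ underlyingly.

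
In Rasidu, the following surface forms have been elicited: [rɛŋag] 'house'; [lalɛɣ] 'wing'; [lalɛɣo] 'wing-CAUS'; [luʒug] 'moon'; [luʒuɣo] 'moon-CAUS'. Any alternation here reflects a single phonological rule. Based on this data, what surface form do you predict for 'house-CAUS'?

The root 'moon' surfaces as [luʒug] and [luʒuɣo], with a stem-final [g] ~ [ɣ] alternation.
Compare 'wing', with invariant [ɣ] in [lalɛɣ] and [lalɛɣo]: an analysis with underlying /ɣ/ and a rule producing [g] in isolation would wrongly predict alternation here too.
The alternation reflects intervocalic spirantization: voiced stops become fricatives between vowels. /g/ is underlying.
The one attested form of 'house', [rɛŋag], shows underlying /rɛŋag/. Applying the same rule between vowels gives [rɛŋaɣo].

[rɛŋaɣo]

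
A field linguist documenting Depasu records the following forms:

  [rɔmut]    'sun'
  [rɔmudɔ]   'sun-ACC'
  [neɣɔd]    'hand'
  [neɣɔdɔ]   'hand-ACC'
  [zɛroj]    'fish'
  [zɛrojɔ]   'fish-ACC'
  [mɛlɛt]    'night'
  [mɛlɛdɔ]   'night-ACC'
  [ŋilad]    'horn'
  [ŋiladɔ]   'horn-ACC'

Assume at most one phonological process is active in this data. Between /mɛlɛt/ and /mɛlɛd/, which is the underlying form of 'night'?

/mɛlɛt/

The root 'night' surfaces as [mɛlɛt] and [mɛlɛdɔ], with a stem-final [t] ~ [d] alternation.
But 'horn' keeps [d] in both environments ([ŋilad], [ŋiladɔ]), so there is no rule changing /d/ to [t] in isolation.
The underlying segment must be /t/; voiceless stops become voiced between vowels, yielding [d] there.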